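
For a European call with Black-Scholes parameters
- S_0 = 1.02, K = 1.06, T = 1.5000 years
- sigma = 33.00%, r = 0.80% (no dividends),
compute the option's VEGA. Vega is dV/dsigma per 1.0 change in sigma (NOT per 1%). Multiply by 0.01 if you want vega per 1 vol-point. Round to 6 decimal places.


Answer: Vega = 0.493747

Derivation:
d1 = 0.1365991832; d2 = -0.2675666244
phi(d1) = 0.3952375898; exp(-qT) = 1.0000000000; exp(-rT) = 0.9880717129
Vega = S * exp(-qT) * phi(d1) * sqrt(T) = 1.0200 * 1.0000000000 * 0.3952375898 * 1.2247448714 = 0.493747


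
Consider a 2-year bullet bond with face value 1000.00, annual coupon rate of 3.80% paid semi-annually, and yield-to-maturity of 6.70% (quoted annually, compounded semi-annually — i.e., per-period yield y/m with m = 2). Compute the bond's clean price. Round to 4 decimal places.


Coupon per period c = face * coupon_rate / m = 19.000000
Periods per year m = 2; per-period yield y/m = 0.033500
Number of cashflows N = 4
Cashflows (t years, CF_t, discount factor 1/(1+y/m)^(m*t), PV):
  t = 0.5000: CF_t = 19.000000, DF = 0.967586, PV = 18.384132
  t = 1.0000: CF_t = 19.000000, DF = 0.936222, PV = 17.788226
  t = 1.5000: CF_t = 19.000000, DF = 0.905876, PV = 17.211636
  t = 2.0000: CF_t = 1019.000000, DF = 0.876512, PV = 893.166160
Price P = sum_t PV_t = 946.550154

Answer: Price = 946.5502


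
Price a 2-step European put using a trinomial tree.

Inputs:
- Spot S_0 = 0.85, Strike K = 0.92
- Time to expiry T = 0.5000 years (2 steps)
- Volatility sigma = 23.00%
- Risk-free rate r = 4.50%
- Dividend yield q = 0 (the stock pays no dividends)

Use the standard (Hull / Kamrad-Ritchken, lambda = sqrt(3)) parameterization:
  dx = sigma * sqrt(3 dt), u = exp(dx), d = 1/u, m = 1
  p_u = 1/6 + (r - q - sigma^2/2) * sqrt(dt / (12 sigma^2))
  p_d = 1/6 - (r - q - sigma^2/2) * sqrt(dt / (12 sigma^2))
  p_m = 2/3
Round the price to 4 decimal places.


dt = T/N = 0.250000; dx = sigma*sqrt(3*dt) = 0.199186
u = exp(dx) = 1.220409; d = 1/u = 0.819398
p_u = 0.178308, p_m = 0.666667, p_d = 0.155026
Discount per step: exp(-r*dt) = 0.988813
Stock lattice S(k, j) with j the centered position index:
  k=0: S(0,+0) = 0.8500
  k=1: S(1,-1) = 0.6965; S(1,+0) = 0.8500; S(1,+1) = 1.0373
  k=2: S(2,-2) = 0.5707; S(2,-1) = 0.6965; S(2,+0) = 0.8500; S(2,+1) = 1.0373; S(2,+2) = 1.2660
Terminal payoffs V(N, j) = max(K - S_T, 0):
  V(2,-2) = 0.349299; V(2,-1) = 0.223512; V(2,+0) = 0.070000; V(2,+1) = 0.000000; V(2,+2) = 0.000000
Backward induction: V(k, j) = exp(-r*dt) * [p_u * V(k+1, j+1) + p_m * V(k+1, j) + p_d * V(k+1, j-1)]
  V(1,-1) = exp(-r*dt) * [p_u*0.070000 + p_m*0.223512 + p_d*0.349299] = 0.213228
  V(1,+0) = exp(-r*dt) * [p_u*0.000000 + p_m*0.070000 + p_d*0.223512] = 0.080407
  V(1,+1) = exp(-r*dt) * [p_u*0.000000 + p_m*0.000000 + p_d*0.070000] = 0.010730
  V(0,+0) = exp(-r*dt) * [p_u*0.010730 + p_m*0.080407 + p_d*0.213228] = 0.087583

Answer: Price = V(0,0) = 0.0876


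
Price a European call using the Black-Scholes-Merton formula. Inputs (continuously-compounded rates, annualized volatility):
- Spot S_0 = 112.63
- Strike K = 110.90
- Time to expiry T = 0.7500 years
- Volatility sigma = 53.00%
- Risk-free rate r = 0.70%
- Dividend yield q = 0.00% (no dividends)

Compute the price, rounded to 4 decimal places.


d1 = (ln(S/K) + (r - q + 0.5*sigma^2) * T) / (sigma * sqrt(T)) = 0.27465907
d2 = d1 - sigma * sqrt(T) = -0.18433440
exp(-rT) = 0.99476376; exp(-qT) = 1.00000000
C = S_0 * exp(-qT) * N(d1) - K * exp(-rT) * N(d2)
N(d1) = 0.60821091; N(d2) = 0.42687556
C = 112.6300 * 1.00000000 * 0.60821091 - 110.9000 * 0.99476376 * 0.42687556 = 21.4102

Answer: Price = 21.4102


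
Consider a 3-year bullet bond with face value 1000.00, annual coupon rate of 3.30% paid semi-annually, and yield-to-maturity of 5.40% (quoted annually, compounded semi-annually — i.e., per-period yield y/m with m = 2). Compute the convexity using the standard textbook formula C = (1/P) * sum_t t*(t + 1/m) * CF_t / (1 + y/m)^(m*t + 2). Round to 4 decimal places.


Answer: Convexity = 9.4114

Derivation:
Coupon per period c = face * coupon_rate / m = 16.500000
Periods per year m = 2; per-period yield y/m = 0.027000
Number of cashflows N = 6
Cashflows (t years, CF_t, discount factor 1/(1+y/m)^(m*t), PV):
  t = 0.5000: CF_t = 16.500000, DF = 0.973710, PV = 16.066212
  t = 1.0000: CF_t = 16.500000, DF = 0.948111, PV = 15.643829
  t = 1.5000: CF_t = 16.500000, DF = 0.923185, PV = 15.232550
  t = 2.0000: CF_t = 16.500000, DF = 0.898914, PV = 14.832084
  t = 2.5000: CF_t = 16.500000, DF = 0.875282, PV = 14.442146
  t = 3.0000: CF_t = 1016.500000, DF = 0.852270, PV = 866.332728
Price P = sum_t PV_t = 942.549549
Convexity numerator sum_t t*(t + 1/m) * CF_t / (1+y/m)^(m*t + 2):
  t = 0.5000: term = 7.616275
  t = 1.0000: term = 22.248126
  t = 1.5000: term = 43.326438
  t = 2.0000: term = 70.312297
  t = 2.5000: term = 102.695663
  t = 3.0000: term = 8624.484247
Convexity = (1/P) * sum = 8870.683045 / 942.549549 = 9.411371


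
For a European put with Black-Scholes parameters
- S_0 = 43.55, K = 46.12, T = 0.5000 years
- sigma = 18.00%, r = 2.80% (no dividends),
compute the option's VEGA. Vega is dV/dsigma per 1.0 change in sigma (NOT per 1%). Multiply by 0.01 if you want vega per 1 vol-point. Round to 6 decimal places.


d1 = -0.2768479563; d2 = -0.4041271769
phi(d1) = 0.3839430946; exp(-qT) = 1.0000000000; exp(-rT) = 0.9860975443
Vega = S * exp(-qT) * phi(d1) * sqrt(T) = 43.5500 * 1.0000000000 * 0.3839430946 * 0.7071067812 = 11.823336

Answer: Vega = 11.823336


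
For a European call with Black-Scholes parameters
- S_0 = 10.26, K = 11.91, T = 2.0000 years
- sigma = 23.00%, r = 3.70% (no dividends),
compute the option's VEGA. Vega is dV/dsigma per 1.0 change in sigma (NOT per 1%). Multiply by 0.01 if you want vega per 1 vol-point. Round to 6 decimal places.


Answer: Vega = 5.775088

Derivation:
d1 = -0.0683297070; d2 = -0.3935988264
phi(d1) = 0.3980120461; exp(-qT) = 1.0000000000; exp(-rT) = 0.9286716938
Vega = S * exp(-qT) * phi(d1) * sqrt(T) = 10.2600 * 1.0000000000 * 0.3980120461 * 1.4142135624 = 5.775088


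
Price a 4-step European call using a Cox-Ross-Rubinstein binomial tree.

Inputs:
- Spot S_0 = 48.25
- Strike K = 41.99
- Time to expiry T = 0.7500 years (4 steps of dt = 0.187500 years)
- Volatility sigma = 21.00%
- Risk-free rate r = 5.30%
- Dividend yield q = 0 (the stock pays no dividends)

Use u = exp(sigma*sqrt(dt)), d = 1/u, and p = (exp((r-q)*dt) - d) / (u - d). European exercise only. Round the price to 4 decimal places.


Answer: Price = V(0,0) = 8.6551

Derivation:
dt = T/N = 0.187500
u = exp(sigma*sqrt(dt)) = 1.095195; d = 1/u = 0.913079
p = (exp((r-q)*dt) - d) / (u - d) = 0.532121
Discount per step: exp(-r*dt) = 0.990112
Stock lattice S(k, i) with i counting down-moves:
  k=0: S(0,0) = 48.2500
  k=1: S(1,0) = 52.8432; S(1,1) = 44.0561
  k=2: S(2,0) = 57.8736; S(2,1) = 48.2500; S(2,2) = 40.2267
  k=3: S(3,0) = 63.3829; S(3,1) = 52.8432; S(3,2) = 44.0561; S(3,3) = 36.7301
  k=4: S(4,0) = 69.4166; S(4,1) = 57.8736; S(4,2) = 48.2500; S(4,3) = 40.2267; S(4,4) = 33.5375
Terminal payoffs V(N, i) = max(S_T - K, 0):
  V(4,0) = 27.426632; V(4,1) = 15.883591; V(4,2) = 6.260000; V(4,3) = 0.000000; V(4,4) = 0.000000
Backward induction: V(k, i) = exp(-r*dt) * [p * V(k+1, i) + (1-p) * V(k+1, i+1)].
  V(3,0) = exp(-r*dt) * [p*27.426632 + (1-p)*15.883591] = 21.808091
  V(3,1) = exp(-r*dt) * [p*15.883591 + (1-p)*6.260000] = 11.268380
  V(3,2) = exp(-r*dt) * [p*6.260000 + (1-p)*0.000000] = 3.298141
  V(3,3) = exp(-r*dt) * [p*0.000000 + (1-p)*0.000000] = 0.000000
  V(2,0) = exp(-r*dt) * [p*21.808091 + (1-p)*11.268380] = 16.709903
  V(2,1) = exp(-r*dt) * [p*11.268380 + (1-p)*3.298141] = 7.464725
  V(2,2) = exp(-r*dt) * [p*3.298141 + (1-p)*0.000000] = 1.737657
  V(1,0) = exp(-r*dt) * [p*16.709903 + (1-p)*7.464725] = 12.261823
  V(1,1) = exp(-r*dt) * [p*7.464725 + (1-p)*1.737657] = 4.737835
  V(0,0) = exp(-r*dt) * [p*12.261823 + (1-p)*4.737835] = 8.655071


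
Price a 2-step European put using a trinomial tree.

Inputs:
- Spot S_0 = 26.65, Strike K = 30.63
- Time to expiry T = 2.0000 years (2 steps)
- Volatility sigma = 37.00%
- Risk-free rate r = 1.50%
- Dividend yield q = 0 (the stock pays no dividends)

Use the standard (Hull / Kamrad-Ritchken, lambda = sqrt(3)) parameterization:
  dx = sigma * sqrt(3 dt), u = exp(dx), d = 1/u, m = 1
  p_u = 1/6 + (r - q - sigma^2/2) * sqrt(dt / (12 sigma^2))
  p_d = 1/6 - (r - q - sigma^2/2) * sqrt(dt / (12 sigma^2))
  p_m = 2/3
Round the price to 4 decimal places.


dt = T/N = 1.000000; dx = sigma*sqrt(3*dt) = 0.640859
u = exp(dx) = 1.898110; d = 1/u = 0.526840
p_u = 0.124965, p_m = 0.666667, p_d = 0.208369
Discount per step: exp(-r*dt) = 0.985112
Stock lattice S(k, j) with j the centered position index:
  k=0: S(0,+0) = 26.6500
  k=1: S(1,-1) = 14.0403; S(1,+0) = 26.6500; S(1,+1) = 50.5846
  k=2: S(2,-2) = 7.3970; S(2,-1) = 14.0403; S(2,+0) = 26.6500; S(2,+1) = 50.5846; S(2,+2) = 96.0152
Terminal payoffs V(N, j) = max(K - S_T, 0):
  V(2,-2) = 23.233022; V(2,-1) = 16.589720; V(2,+0) = 3.980000; V(2,+1) = 0.000000; V(2,+2) = 0.000000
Backward induction: V(k, j) = exp(-r*dt) * [p_u * V(k+1, j+1) + p_m * V(k+1, j) + p_d * V(k+1, j-1)]
  V(1,-1) = exp(-r*dt) * [p_u*3.980000 + p_m*16.589720 + p_d*23.233022] = 16.154066
  V(1,+0) = exp(-r*dt) * [p_u*0.000000 + p_m*3.980000 + p_d*16.589720] = 6.019141
  V(1,+1) = exp(-r*dt) * [p_u*0.000000 + p_m*0.000000 + p_d*3.980000] = 0.816960
  V(0,+0) = exp(-r*dt) * [p_u*0.816960 + p_m*6.019141 + p_d*16.154066] = 7.369475

Answer: Price = V(0,0) = 7.3695


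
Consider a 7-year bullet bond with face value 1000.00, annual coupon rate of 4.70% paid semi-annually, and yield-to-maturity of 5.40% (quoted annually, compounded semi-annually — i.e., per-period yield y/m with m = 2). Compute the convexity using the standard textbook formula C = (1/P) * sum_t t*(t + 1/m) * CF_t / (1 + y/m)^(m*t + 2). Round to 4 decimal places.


Answer: Convexity = 40.6176

Derivation:
Coupon per period c = face * coupon_rate / m = 23.500000
Periods per year m = 2; per-period yield y/m = 0.027000
Number of cashflows N = 14
Cashflows (t years, CF_t, discount factor 1/(1+y/m)^(m*t), PV):
  t = 0.5000: CF_t = 23.500000, DF = 0.973710, PV = 22.882181
  t = 1.0000: CF_t = 23.500000, DF = 0.948111, PV = 22.280605
  t = 1.5000: CF_t = 23.500000, DF = 0.923185, PV = 21.694844
  t = 2.0000: CF_t = 23.500000, DF = 0.898914, PV = 21.124483
  t = 2.5000: CF_t = 23.500000, DF = 0.875282, PV = 20.569117
  t = 3.0000: CF_t = 23.500000, DF = 0.852270, PV = 20.028351
  t = 3.5000: CF_t = 23.500000, DF = 0.829864, PV = 19.501803
  t = 4.0000: CF_t = 23.500000, DF = 0.808047, PV = 18.989097
  t = 4.5000: CF_t = 23.500000, DF = 0.786803, PV = 18.489871
  t = 5.0000: CF_t = 23.500000, DF = 0.766118, PV = 18.003769
  t = 5.5000: CF_t = 23.500000, DF = 0.745976, PV = 17.530447
  t = 6.0000: CF_t = 23.500000, DF = 0.726365, PV = 17.069568
  t = 6.5000: CF_t = 23.500000, DF = 0.707268, PV = 16.620807
  t = 7.0000: CF_t = 1023.500000, DF = 0.688674, PV = 704.858005
Price P = sum_t PV_t = 959.642947
Convexity numerator sum_t t*(t + 1/m) * CF_t / (1+y/m)^(m*t + 2):
  t = 0.5000: term = 10.847422
  t = 1.0000: term = 31.686724
  t = 1.5000: term = 61.707350
  t = 2.0000: term = 100.141757
  t = 2.5000: term = 146.263520
  t = 3.0000: term = 199.385519
  t = 3.5000: term = 258.858187
  t = 4.0000: term = 324.067838
  t = 4.5000: term = 394.435051
  t = 5.0000: term = 469.413130
  t = 5.5000: term = 548.486617
  t = 6.0000: term = 631.169870
  t = 6.5000: term = 717.005695
  t = 7.0000: term = 35084.884636
Convexity = (1/P) * sum = 38978.353316 / 959.642947 = 40.617558


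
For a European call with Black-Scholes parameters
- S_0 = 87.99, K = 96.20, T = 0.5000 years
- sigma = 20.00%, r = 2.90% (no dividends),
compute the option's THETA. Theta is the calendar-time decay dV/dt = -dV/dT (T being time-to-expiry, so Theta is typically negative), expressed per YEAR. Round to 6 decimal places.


Answer: Theta = -5.225997

Derivation:
d1 = -0.4575418292; d2 = -0.5989631854
phi(d1) = 0.3592952533; exp(-qT) = 1.0000000000; exp(-rT) = 0.9856046187
Theta = -S*exp(-qT)*phi(d1)*sigma/(2*sqrt(T)) - r*K*exp(-rT)*N(d2) + q*S*exp(-qT)*N(d1)
N(d1) = 0.3236408220; N(d2) = 0.2745987173; sqrt(T) = 0.7071067812
Term 1 = -87.9900 * 1.0000000000 * 0.3592952533 * 0.2000 / (2 * 0.7071067812) = -4.4709498167
Term 2 = -0.0290 * 96.2000 * 0.9856046187 * 0.2745987173 = -0.7550475526
Term 3 = 0 (no dividend yield, q = 0)
Theta = -4.4709498167 + (-0.7550475526) + (0.0000000000) = -5.225997


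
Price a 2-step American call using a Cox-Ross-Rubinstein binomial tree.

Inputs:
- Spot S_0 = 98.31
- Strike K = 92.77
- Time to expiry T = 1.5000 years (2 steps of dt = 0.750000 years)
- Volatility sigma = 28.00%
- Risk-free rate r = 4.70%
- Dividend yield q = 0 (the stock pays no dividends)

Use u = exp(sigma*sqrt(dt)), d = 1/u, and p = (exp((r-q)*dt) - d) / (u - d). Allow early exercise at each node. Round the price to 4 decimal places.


dt = T/N = 0.750000
u = exp(sigma*sqrt(dt)) = 1.274415; d = 1/u = 0.784674
p = (exp((r-q)*dt) - d) / (u - d) = 0.512934
Discount per step: exp(-r*dt) = 0.965364
Stock lattice S(k, i) with i counting down-moves:
  k=0: S(0,0) = 98.3100
  k=1: S(1,0) = 125.2877; S(1,1) = 77.1413
  k=2: S(2,0) = 159.6685; S(2,1) = 98.3100; S(2,2) = 60.5308
Terminal payoffs V(N, i) = max(S_T - K, 0):
  V(2,0) = 66.898530; V(2,1) = 5.540000; V(2,2) = 0.000000
Backward induction: V(k, i) = exp(-r*dt) * [p * V(k+1, i) + (1-p) * V(k+1, i+1)]; then take max(V_cont, immediate exercise) for American.
  V(1,0) = exp(-r*dt) * [p*66.898530 + (1-p)*5.540000] = 35.730899; exercise = 32.517722; V(1,0) = max -> 35.730899
  V(1,1) = exp(-r*dt) * [p*5.540000 + (1-p)*0.000000] = 2.743231; exercise = 0.000000; V(1,1) = max -> 2.743231
  V(0,0) = exp(-r*dt) * [p*35.730899 + (1-p)*2.743231] = 18.982655; exercise = 5.540000; V(0,0) = max -> 18.982655

Answer: Price = V(0,0) = 18.9827


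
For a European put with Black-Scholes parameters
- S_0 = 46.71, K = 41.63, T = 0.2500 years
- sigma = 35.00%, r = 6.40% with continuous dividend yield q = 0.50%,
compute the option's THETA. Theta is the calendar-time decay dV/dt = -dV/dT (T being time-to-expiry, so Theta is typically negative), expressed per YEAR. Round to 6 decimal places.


d1 = 0.8297126475; d2 = 0.6547126475
phi(d1) = 0.2827619018; exp(-qT) = 0.9987507809; exp(-rT) = 0.9841273201
Theta = -S*exp(-qT)*phi(d1)*sigma/(2*sqrt(T)) + r*K*exp(-rT)*N(-d2) - q*S*exp(-qT)*N(-d1)
N(-d1) = 0.2033506345; N(-d2) = 0.2563263904; sqrt(T) = 0.5000000000
Term 1 = -46.7100 * 0.9987507809 * 0.2827619018 * 0.3500 / (2 * 0.5000000000) = -4.6169581453
Term 2 = 0.0640 * 41.6300 * 0.9841273201 * 0.2563263904 = 0.6720955114
Term 3 = -0.0050 * 46.7100 * 0.9987507809 * 0.2033506345 = -0.0474332121
Theta = -4.6169581453 + (0.6720955114) + (-0.0474332121) = -3.992296

Answer: Theta = -3.992296


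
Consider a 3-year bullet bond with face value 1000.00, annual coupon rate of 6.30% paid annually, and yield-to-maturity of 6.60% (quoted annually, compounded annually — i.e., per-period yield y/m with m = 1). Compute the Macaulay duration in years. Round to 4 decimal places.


Answer: Macaulay duration = 2.8250 years

Derivation:
Coupon per period c = face * coupon_rate / m = 63.000000
Periods per year m = 1; per-period yield y/m = 0.066000
Number of cashflows N = 3
Cashflows (t years, CF_t, discount factor 1/(1+y/m)^(m*t), PV):
  t = 1.0000: CF_t = 63.000000, DF = 0.938086, PV = 59.099437
  t = 2.0000: CF_t = 63.000000, DF = 0.880006, PV = 55.440373
  t = 3.0000: CF_t = 1063.000000, DF = 0.825521, PV = 877.529349
Price P = sum_t PV_t = 992.069159
Macaulay numerator sum_t t * PV_t:
  t * PV_t at t = 1.0000: 59.099437
  t * PV_t at t = 2.0000: 110.880745
  t * PV_t at t = 3.0000: 2632.588047
Macaulay duration D = (sum_t t * PV_t) / P = 2802.568230 / 992.069159 = 2.824973


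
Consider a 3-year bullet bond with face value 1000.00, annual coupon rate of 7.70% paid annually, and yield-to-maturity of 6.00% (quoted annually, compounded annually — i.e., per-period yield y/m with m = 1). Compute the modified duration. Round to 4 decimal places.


Answer: Modified duration = 2.6372

Derivation:
Coupon per period c = face * coupon_rate / m = 77.000000
Periods per year m = 1; per-period yield y/m = 0.060000
Number of cashflows N = 3
Cashflows (t years, CF_t, discount factor 1/(1+y/m)^(m*t), PV):
  t = 1.0000: CF_t = 77.000000, DF = 0.943396, PV = 72.641509
  t = 2.0000: CF_t = 77.000000, DF = 0.889996, PV = 68.529726
  t = 3.0000: CF_t = 1077.000000, DF = 0.839619, PV = 904.269968
Price P = sum_t PV_t = 1045.441203
First compute Macaulay numerator sum_t t * PV_t:
  t * PV_t at t = 1.0000: 72.641509
  t * PV_t at t = 2.0000: 137.059452
  t * PV_t at t = 3.0000: 2712.809903
Macaulay duration D = 2922.510865 / 1045.441203 = 2.795481
Modified duration = D / (1 + y/m) = 2.795481 / (1 + 0.060000) = 2.637246


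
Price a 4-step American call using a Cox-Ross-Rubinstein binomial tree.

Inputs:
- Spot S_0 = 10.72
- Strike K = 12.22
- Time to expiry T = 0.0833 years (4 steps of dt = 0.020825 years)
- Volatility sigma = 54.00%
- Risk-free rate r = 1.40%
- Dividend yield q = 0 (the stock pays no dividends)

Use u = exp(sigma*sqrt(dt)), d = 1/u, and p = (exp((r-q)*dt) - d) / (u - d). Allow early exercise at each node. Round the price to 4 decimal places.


Answer: Price = V(0,0) = 0.2024

Derivation:
dt = T/N = 0.020825
u = exp(sigma*sqrt(dt)) = 1.081043; d = 1/u = 0.925032
p = (exp((r-q)*dt) - d) / (u - d) = 0.482397
Discount per step: exp(-r*dt) = 0.999708
Stock lattice S(k, i) with i counting down-moves:
  k=0: S(0,0) = 10.7200
  k=1: S(1,0) = 11.5888; S(1,1) = 9.9163
  k=2: S(2,0) = 12.5280; S(2,1) = 10.7200; S(2,2) = 9.1729
  k=3: S(3,0) = 13.5433; S(3,1) = 11.5888; S(3,2) = 9.9163; S(3,3) = 8.4853
  k=4: S(4,0) = 14.6409; S(4,1) = 12.5280; S(4,2) = 10.7200; S(4,3) = 9.1729; S(4,4) = 7.8491
Terminal payoffs V(N, i) = max(S_T - K, 0):
  V(4,0) = 2.420885; V(4,1) = 0.307980; V(4,2) = 0.000000; V(4,3) = 0.000000; V(4,4) = 0.000000
Backward induction: V(k, i) = exp(-r*dt) * [p * V(k+1, i) + (1-p) * V(k+1, i+1)]; then take max(V_cont, immediate exercise) for American.
  V(3,0) = exp(-r*dt) * [p*2.420885 + (1-p)*0.307980] = 1.326853; exercise = 1.323290; V(3,0) = max -> 1.326853
  V(3,1) = exp(-r*dt) * [p*0.307980 + (1-p)*0.000000] = 0.148525; exercise = 0.000000; V(3,1) = max -> 0.148525
  V(3,2) = exp(-r*dt) * [p*0.000000 + (1-p)*0.000000] = 0.000000; exercise = 0.000000; V(3,2) = max -> 0.000000
  V(3,3) = exp(-r*dt) * [p*0.000000 + (1-p)*0.000000] = 0.000000; exercise = 0.000000; V(3,3) = max -> 0.000000
  V(2,0) = exp(-r*dt) * [p*1.326853 + (1-p)*0.148525] = 0.716738; exercise = 0.307980; V(2,0) = max -> 0.716738
  V(2,1) = exp(-r*dt) * [p*0.148525 + (1-p)*0.000000] = 0.071627; exercise = 0.000000; V(2,1) = max -> 0.071627
  V(2,2) = exp(-r*dt) * [p*0.000000 + (1-p)*0.000000] = 0.000000; exercise = 0.000000; V(2,2) = max -> 0.000000
  V(1,0) = exp(-r*dt) * [p*0.716738 + (1-p)*0.071627] = 0.382715; exercise = 0.000000; V(1,0) = max -> 0.382715
  V(1,1) = exp(-r*dt) * [p*0.071627 + (1-p)*0.000000] = 0.034543; exercise = 0.000000; V(1,1) = max -> 0.034543
  V(0,0) = exp(-r*dt) * [p*0.382715 + (1-p)*0.034543] = 0.202441; exercise = 0.000000; V(0,0) = max -> 0.202441


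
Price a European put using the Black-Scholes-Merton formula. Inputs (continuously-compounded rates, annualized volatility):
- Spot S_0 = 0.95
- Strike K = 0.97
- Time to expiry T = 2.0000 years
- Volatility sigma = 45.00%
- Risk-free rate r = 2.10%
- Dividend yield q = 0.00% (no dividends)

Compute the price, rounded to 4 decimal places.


Answer: Price = 0.2249

Derivation:
d1 = (ln(S/K) + (r - q + 0.5*sigma^2) * T) / (sigma * sqrt(T)) = 0.35145708
d2 = d1 - sigma * sqrt(T) = -0.28493903
exp(-rT) = 0.95886978; exp(-qT) = 1.00000000
P = K * exp(-rT) * N(-d2) - S_0 * exp(-qT) * N(-d1)
N(-d1) = 0.36262273; N(-d2) = 0.61215457
P = 0.9700 * 0.95886978 * 0.61215457 - 0.9500 * 1.00000000 * 0.36262273 = 0.2249


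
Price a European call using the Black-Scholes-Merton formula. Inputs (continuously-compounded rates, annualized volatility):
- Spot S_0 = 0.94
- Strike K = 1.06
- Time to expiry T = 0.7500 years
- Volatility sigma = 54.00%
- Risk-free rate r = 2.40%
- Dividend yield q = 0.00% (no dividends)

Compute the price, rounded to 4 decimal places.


Answer: Price = 0.1369

Derivation:
d1 = (ln(S/K) + (r - q + 0.5*sigma^2) * T) / (sigma * sqrt(T)) = 0.01540817
d2 = d1 - sigma * sqrt(T) = -0.45224555
exp(-rT) = 0.98216103; exp(-qT) = 1.00000000
C = S_0 * exp(-qT) * N(d1) - K * exp(-rT) * N(d2)
N(d1) = 0.50614673; N(d2) = 0.32554605
C = 0.9400 * 1.00000000 * 0.50614673 - 1.0600 * 0.98216103 * 0.32554605 = 0.1369


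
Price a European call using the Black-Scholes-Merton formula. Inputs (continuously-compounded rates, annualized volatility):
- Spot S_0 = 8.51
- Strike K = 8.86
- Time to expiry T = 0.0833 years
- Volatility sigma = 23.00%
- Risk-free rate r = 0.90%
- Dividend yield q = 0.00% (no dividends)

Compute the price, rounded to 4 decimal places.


Answer: Price = 0.0978

Derivation:
d1 = (ln(S/K) + (r - q + 0.5*sigma^2) * T) / (sigma * sqrt(T)) = -0.56268020
d2 = d1 - sigma * sqrt(T) = -0.62906220
exp(-rT) = 0.99925058; exp(-qT) = 1.00000000
C = S_0 * exp(-qT) * N(d1) - K * exp(-rT) * N(d2)
N(d1) = 0.28682634; N(d2) = 0.26465417
C = 8.5100 * 1.00000000 * 0.28682634 - 8.8600 * 0.99925058 * 0.26465417 = 0.0978


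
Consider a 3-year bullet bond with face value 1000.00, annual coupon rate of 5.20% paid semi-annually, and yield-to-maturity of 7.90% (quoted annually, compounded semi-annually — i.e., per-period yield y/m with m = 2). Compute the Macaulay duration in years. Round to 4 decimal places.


Answer: Macaulay duration = 2.8080 years

Derivation:
Coupon per period c = face * coupon_rate / m = 26.000000
Periods per year m = 2; per-period yield y/m = 0.039500
Number of cashflows N = 6
Cashflows (t years, CF_t, discount factor 1/(1+y/m)^(m*t), PV):
  t = 0.5000: CF_t = 26.000000, DF = 0.962001, PV = 25.012025
  t = 1.0000: CF_t = 26.000000, DF = 0.925446, PV = 24.061592
  t = 1.5000: CF_t = 26.000000, DF = 0.890280, PV = 23.147275
  t = 2.0000: CF_t = 26.000000, DF = 0.856450, PV = 22.267701
  t = 2.5000: CF_t = 26.000000, DF = 0.823906, PV = 21.421549
  t = 3.0000: CF_t = 1026.000000, DF = 0.792598, PV = 813.205671
Price P = sum_t PV_t = 929.115813
Macaulay numerator sum_t t * PV_t:
  t * PV_t at t = 0.5000: 12.506013
  t * PV_t at t = 1.0000: 24.061592
  t * PV_t at t = 1.5000: 34.720912
  t * PV_t at t = 2.0000: 44.535401
  t * PV_t at t = 2.5000: 53.553873
  t * PV_t at t = 3.0000: 2439.617014
Macaulay duration D = (sum_t t * PV_t) / P = 2608.994805 / 929.115813 = 2.808040


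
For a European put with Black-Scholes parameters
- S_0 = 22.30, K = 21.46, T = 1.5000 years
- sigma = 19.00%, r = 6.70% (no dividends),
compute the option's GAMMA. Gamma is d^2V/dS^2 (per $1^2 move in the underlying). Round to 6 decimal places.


d1 = 0.7132352951; d2 = 0.4805337696
phi(d1) = 0.3093472563; exp(-qT) = 1.0000000000; exp(-rT) = 0.9043851124
Gamma = exp(-qT) * phi(d1) / (S * sigma * sqrt(T)) = 1.0000000000 * 0.3093472563 / (22.3000 * 0.1900 * 1.2247448714) = 0.059613

Answer: Gamma = 0.059613


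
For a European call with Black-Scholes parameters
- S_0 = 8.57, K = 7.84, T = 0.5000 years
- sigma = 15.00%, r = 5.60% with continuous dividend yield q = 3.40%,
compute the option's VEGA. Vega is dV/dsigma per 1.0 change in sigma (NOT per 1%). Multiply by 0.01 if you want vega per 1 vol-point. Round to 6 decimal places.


Answer: Vega = 1.447204

Derivation:
d1 = 0.9961145055; d2 = 0.8900484883
phi(d1) = 0.2429108957; exp(-qT) = 0.9831436846; exp(-rT) = 0.9723883668
Vega = S * exp(-qT) * phi(d1) * sqrt(T) = 8.5700 * 0.9831436846 * 0.2429108957 * 0.7071067812 = 1.447204


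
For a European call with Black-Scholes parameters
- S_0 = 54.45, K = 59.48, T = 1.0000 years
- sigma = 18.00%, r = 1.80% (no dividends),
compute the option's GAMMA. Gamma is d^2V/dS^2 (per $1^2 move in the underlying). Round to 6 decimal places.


d1 = -0.3008737345; d2 = -0.4808737345
phi(d1) = 0.3812877135; exp(-qT) = 1.0000000000; exp(-rT) = 0.9821610324
Gamma = exp(-qT) * phi(d1) / (S * sigma * sqrt(T)) = 1.0000000000 * 0.3812877135 / (54.4500 * 0.1800 * 1.0000000000) = 0.038903

Answer: Gamma = 0.038903


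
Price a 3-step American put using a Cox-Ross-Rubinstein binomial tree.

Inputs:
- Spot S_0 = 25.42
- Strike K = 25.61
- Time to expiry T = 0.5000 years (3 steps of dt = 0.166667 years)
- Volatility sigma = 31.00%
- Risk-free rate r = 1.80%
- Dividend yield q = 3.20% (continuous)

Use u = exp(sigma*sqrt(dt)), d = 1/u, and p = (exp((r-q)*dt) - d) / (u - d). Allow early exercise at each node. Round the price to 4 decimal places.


Answer: Price = V(0,0) = 2.5708

Derivation:
dt = T/N = 0.166667
u = exp(sigma*sqrt(dt)) = 1.134914; d = 1/u = 0.881124
p = (exp((r-q)*dt) - d) / (u - d) = 0.459220
Discount per step: exp(-r*dt) = 0.997004
Stock lattice S(k, i) with i counting down-moves:
  k=0: S(0,0) = 25.4200
  k=1: S(1,0) = 28.8495; S(1,1) = 22.3982
  k=2: S(2,0) = 32.7417; S(2,1) = 25.4200; S(2,2) = 19.7356
  k=3: S(3,0) = 37.1590; S(3,1) = 28.8495; S(3,2) = 22.3982; S(3,3) = 17.3895
Terminal payoffs V(N, i) = max(K - S_T, 0):
  V(3,0) = 0.000000; V(3,1) = 0.000000; V(3,2) = 3.211829; V(3,3) = 8.220521
Backward induction: V(k, i) = exp(-r*dt) * [p * V(k+1, i) + (1-p) * V(k+1, i+1)]; then take max(V_cont, immediate exercise) for American.
  V(2,0) = exp(-r*dt) * [p*0.000000 + (1-p)*0.000000] = 0.000000; exercise = 0.000000; V(2,0) = max -> 0.000000
  V(2,1) = exp(-r*dt) * [p*0.000000 + (1-p)*3.211829] = 1.731691; exercise = 0.190000; V(2,1) = max -> 1.731691
  V(2,2) = exp(-r*dt) * [p*3.211829 + (1-p)*8.220521] = 5.902697; exercise = 5.874435; V(2,2) = max -> 5.902697
  V(1,0) = exp(-r*dt) * [p*0.000000 + (1-p)*1.731691] = 0.933659; exercise = 0.000000; V(1,0) = max -> 0.933659
  V(1,1) = exp(-r*dt) * [p*1.731691 + (1-p)*5.902697] = 3.975345; exercise = 3.211829; V(1,1) = max -> 3.975345
  V(0,0) = exp(-r*dt) * [p*0.933659 + (1-p)*3.975345] = 2.570819; exercise = 0.190000; V(0,0) = max -> 2.570819


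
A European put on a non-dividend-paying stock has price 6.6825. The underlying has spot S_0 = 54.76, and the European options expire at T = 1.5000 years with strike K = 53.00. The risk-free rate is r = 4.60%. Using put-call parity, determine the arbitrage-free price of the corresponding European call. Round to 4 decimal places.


Answer: Call price = 11.9762

Derivation:
Put-call parity: C - P = S_0 * exp(-qT) - K * exp(-rT).
S_0 * exp(-qT) = 54.7600 * 1.00000000 = 54.76000000
K * exp(-rT) = 53.0000 * 0.93332668 = 49.46631404
C = P + S*exp(-qT) - K*exp(-rT)
C = 6.6825 + 54.76000000 - 49.46631404 = 11.9762


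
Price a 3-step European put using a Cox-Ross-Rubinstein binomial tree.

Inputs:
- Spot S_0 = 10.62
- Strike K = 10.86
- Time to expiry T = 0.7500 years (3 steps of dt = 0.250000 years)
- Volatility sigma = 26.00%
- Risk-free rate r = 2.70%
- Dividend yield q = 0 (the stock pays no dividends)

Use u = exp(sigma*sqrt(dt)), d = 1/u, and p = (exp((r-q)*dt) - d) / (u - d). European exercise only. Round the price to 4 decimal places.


Answer: Price = V(0,0) = 1.0384

Derivation:
dt = T/N = 0.250000
u = exp(sigma*sqrt(dt)) = 1.138828; d = 1/u = 0.878095
p = (exp((r-q)*dt) - d) / (u - d) = 0.493522
Discount per step: exp(-r*dt) = 0.993273
Stock lattice S(k, i) with i counting down-moves:
  k=0: S(0,0) = 10.6200
  k=1: S(1,0) = 12.0944; S(1,1) = 9.3254
  k=2: S(2,0) = 13.7734; S(2,1) = 10.6200; S(2,2) = 8.1886
  k=3: S(3,0) = 15.6855; S(3,1) = 12.0944; S(3,2) = 9.3254; S(3,3) = 7.1903
Terminal payoffs V(N, i) = max(K - S_T, 0):
  V(3,0) = 0.000000; V(3,1) = 0.000000; V(3,2) = 1.534627; V(3,3) = 3.669656
Backward induction: V(k, i) = exp(-r*dt) * [p * V(k+1, i) + (1-p) * V(k+1, i+1)].
  V(2,0) = exp(-r*dt) * [p*0.000000 + (1-p)*0.000000] = 0.000000
  V(2,1) = exp(-r*dt) * [p*0.000000 + (1-p)*1.534627] = 0.772026
  V(2,2) = exp(-r*dt) * [p*1.534627 + (1-p)*3.669656] = 2.598374
  V(1,0) = exp(-r*dt) * [p*0.000000 + (1-p)*0.772026] = 0.388384
  V(1,1) = exp(-r*dt) * [p*0.772026 + (1-p)*2.598374] = 1.685615
  V(0,0) = exp(-r*dt) * [p*0.388384 + (1-p)*1.685615] = 1.038370


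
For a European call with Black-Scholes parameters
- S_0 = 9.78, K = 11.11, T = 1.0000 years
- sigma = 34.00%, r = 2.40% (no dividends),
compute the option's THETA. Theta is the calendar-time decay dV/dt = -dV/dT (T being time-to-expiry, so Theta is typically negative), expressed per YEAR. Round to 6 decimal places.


d1 = -0.1344297635; d2 = -0.4744297635
phi(d1) = 0.3953538019; exp(-qT) = 1.0000000000; exp(-rT) = 0.9762857098
Theta = -S*exp(-qT)*phi(d1)*sigma/(2*sqrt(T)) - r*K*exp(-rT)*N(d2) + q*S*exp(-qT)*N(d1)
N(d1) = 0.4465313737; N(d2) = 0.3175967364; sqrt(T) = 1.0000000000
Term 1 = -9.7800 * 1.0000000000 * 0.3953538019 * 0.3400 / (2 * 1.0000000000) = -0.6573152310
Term 2 = -0.0240 * 11.1100 * 0.9762857098 * 0.3175967364 = -0.0826757730
Term 3 = 0 (no dividend yield, q = 0)
Theta = -0.6573152310 + (-0.0826757730) + (0.0000000000) = -0.739991

Answer: Theta = -0.739991


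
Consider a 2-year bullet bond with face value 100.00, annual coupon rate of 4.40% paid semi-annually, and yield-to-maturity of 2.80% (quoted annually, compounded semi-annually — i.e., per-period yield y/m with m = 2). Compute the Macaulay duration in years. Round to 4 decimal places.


Coupon per period c = face * coupon_rate / m = 2.200000
Periods per year m = 2; per-period yield y/m = 0.014000
Number of cashflows N = 4
Cashflows (t years, CF_t, discount factor 1/(1+y/m)^(m*t), PV):
  t = 0.5000: CF_t = 2.200000, DF = 0.986193, PV = 2.169625
  t = 1.0000: CF_t = 2.200000, DF = 0.972577, PV = 2.139670
  t = 1.5000: CF_t = 2.200000, DF = 0.959149, PV = 2.110128
  t = 2.0000: CF_t = 102.200000, DF = 0.945906, PV = 96.671638
Price P = sum_t PV_t = 103.091061
Macaulay numerator sum_t t * PV_t:
  t * PV_t at t = 0.5000: 1.084813
  t * PV_t at t = 1.0000: 2.139670
  t * PV_t at t = 1.5000: 3.165192
  t * PV_t at t = 2.0000: 193.343275
Macaulay duration D = (sum_t t * PV_t) / P = 199.732950 / 103.091061 = 1.937442

Answer: Macaulay duration = 1.9374 years


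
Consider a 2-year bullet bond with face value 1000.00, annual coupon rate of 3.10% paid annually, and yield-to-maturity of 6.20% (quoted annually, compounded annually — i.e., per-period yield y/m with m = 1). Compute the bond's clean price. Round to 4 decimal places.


Coupon per period c = face * coupon_rate / m = 31.000000
Periods per year m = 1; per-period yield y/m = 0.062000
Number of cashflows N = 2
Cashflows (t years, CF_t, discount factor 1/(1+y/m)^(m*t), PV):
  t = 1.0000: CF_t = 31.000000, DF = 0.941620, PV = 29.190207
  t = 2.0000: CF_t = 1031.000000, DF = 0.886647, PV = 914.133515
Price P = sum_t PV_t = 943.323722

Answer: Price = 943.3237


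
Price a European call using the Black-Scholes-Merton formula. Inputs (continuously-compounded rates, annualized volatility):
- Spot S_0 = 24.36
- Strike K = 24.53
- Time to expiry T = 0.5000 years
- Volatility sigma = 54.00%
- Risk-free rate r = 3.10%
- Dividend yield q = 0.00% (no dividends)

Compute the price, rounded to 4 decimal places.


Answer: Price = 3.7772

Derivation:
d1 = (ln(S/K) + (r - q + 0.5*sigma^2) * T) / (sigma * sqrt(T)) = 0.21329898
d2 = d1 - sigma * sqrt(T) = -0.16853868
exp(-rT) = 0.98461951; exp(-qT) = 1.00000000
C = S_0 * exp(-qT) * N(d1) - K * exp(-rT) * N(d2)
N(d1) = 0.58445312; N(d2) = 0.43307976
C = 24.3600 * 1.00000000 * 0.58445312 - 24.5300 * 0.98461951 * 0.43307976 = 3.7772


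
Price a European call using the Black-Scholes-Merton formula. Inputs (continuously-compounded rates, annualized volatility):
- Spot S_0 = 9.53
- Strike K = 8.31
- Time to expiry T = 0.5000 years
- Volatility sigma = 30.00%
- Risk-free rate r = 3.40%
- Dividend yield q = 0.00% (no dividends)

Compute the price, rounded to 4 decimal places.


d1 = (ln(S/K) + (r - q + 0.5*sigma^2) * T) / (sigma * sqrt(T)) = 0.83195878
d2 = d1 - sigma * sqrt(T) = 0.61982675
exp(-rT) = 0.98314368; exp(-qT) = 1.00000000
C = S_0 * exp(-qT) * N(d1) - K * exp(-rT) * N(d2)
N(d1) = 0.79728389; N(d2) = 0.73231407
C = 9.5300 * 1.00000000 * 0.79728389 - 8.3100 * 0.98314368 * 0.73231407 = 1.6152

Answer: Price = 1.6152


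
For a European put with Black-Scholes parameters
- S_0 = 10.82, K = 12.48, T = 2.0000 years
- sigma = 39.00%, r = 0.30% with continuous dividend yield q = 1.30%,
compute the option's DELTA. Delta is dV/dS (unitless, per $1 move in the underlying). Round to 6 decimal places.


d1 = -0.0192751679; d2 = -0.5708184573
phi(d1) = 0.3988681774; exp(-qT) = 0.9743350896; exp(-rT) = 0.9940179641
N(-d1) = 0.5076892033
Delta = -exp(-qT) * N(-d1) = -0.9743350896 * 0.5076892033 = -0.494659

Answer: Delta = -0.494659


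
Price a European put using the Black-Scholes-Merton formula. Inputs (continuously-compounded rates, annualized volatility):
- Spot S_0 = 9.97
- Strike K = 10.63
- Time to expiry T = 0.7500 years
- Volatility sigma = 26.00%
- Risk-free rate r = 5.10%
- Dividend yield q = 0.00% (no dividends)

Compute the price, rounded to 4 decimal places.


d1 = (ln(S/K) + (r - q + 0.5*sigma^2) * T) / (sigma * sqrt(T)) = -0.00221884
d2 = d1 - sigma * sqrt(T) = -0.22738544
exp(-rT) = 0.96247229; exp(-qT) = 1.00000000
P = K * exp(-rT) * N(-d2) - S_0 * exp(-qT) * N(-d1)
N(-d1) = 0.50088519; N(-d2) = 0.58993798
P = 10.6300 * 0.96247229 * 0.58993798 - 9.9700 * 1.00000000 * 0.50088519 = 1.0419

Answer: Price = 1.0419


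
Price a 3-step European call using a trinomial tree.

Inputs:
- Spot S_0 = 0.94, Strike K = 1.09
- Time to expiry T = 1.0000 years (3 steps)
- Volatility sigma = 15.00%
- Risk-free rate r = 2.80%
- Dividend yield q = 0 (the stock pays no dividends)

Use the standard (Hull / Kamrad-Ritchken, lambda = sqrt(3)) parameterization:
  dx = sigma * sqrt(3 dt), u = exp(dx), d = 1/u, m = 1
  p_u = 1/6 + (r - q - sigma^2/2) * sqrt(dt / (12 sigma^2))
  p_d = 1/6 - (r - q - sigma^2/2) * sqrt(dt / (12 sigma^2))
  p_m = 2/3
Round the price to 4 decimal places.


Answer: Price = V(0,0) = 0.0149

Derivation:
dt = T/N = 0.333333; dx = sigma*sqrt(3*dt) = 0.150000
u = exp(dx) = 1.161834; d = 1/u = 0.860708
p_u = 0.185278, p_m = 0.666667, p_d = 0.148056
Discount per step: exp(-r*dt) = 0.990710
Stock lattice S(k, j) with j the centered position index:
  k=0: S(0,+0) = 0.9400
  k=1: S(1,-1) = 0.8091; S(1,+0) = 0.9400; S(1,+1) = 1.0921
  k=2: S(2,-2) = 0.6964; S(2,-1) = 0.8091; S(2,+0) = 0.9400; S(2,+1) = 1.0921; S(2,+2) = 1.2689
  k=3: S(3,-3) = 0.5994; S(3,-2) = 0.6964; S(3,-1) = 0.8091; S(3,+0) = 0.9400; S(3,+1) = 1.0921; S(3,+2) = 1.2689; S(3,+3) = 1.4742
Terminal payoffs V(N, j) = max(S_T - K, 0):
  V(3,-3) = 0.000000; V(3,-2) = 0.000000; V(3,-1) = 0.000000; V(3,+0) = 0.000000; V(3,+1) = 0.002124; V(3,+2) = 0.178867; V(3,+3) = 0.384213
Backward induction: V(k, j) = exp(-r*dt) * [p_u * V(k+1, j+1) + p_m * V(k+1, j) + p_d * V(k+1, j-1)]
  V(2,-2) = exp(-r*dt) * [p_u*0.000000 + p_m*0.000000 + p_d*0.000000] = 0.000000
  V(2,-1) = exp(-r*dt) * [p_u*0.000000 + p_m*0.000000 + p_d*0.000000] = 0.000000
  V(2,+0) = exp(-r*dt) * [p_u*0.002124 + p_m*0.000000 + p_d*0.000000] = 0.000390
  V(2,+1) = exp(-r*dt) * [p_u*0.178867 + p_m*0.002124 + p_d*0.000000] = 0.034235
  V(2,+2) = exp(-r*dt) * [p_u*0.384213 + p_m*0.178867 + p_d*0.002124] = 0.188974
  V(1,-1) = exp(-r*dt) * [p_u*0.000390 + p_m*0.000000 + p_d*0.000000] = 0.000072
  V(1,+0) = exp(-r*dt) * [p_u*0.034235 + p_m*0.000390 + p_d*0.000000] = 0.006542
  V(1,+1) = exp(-r*dt) * [p_u*0.188974 + p_m*0.034235 + p_d*0.000390] = 0.057356
  V(0,+0) = exp(-r*dt) * [p_u*0.057356 + p_m*0.006542 + p_d*0.000072] = 0.014859


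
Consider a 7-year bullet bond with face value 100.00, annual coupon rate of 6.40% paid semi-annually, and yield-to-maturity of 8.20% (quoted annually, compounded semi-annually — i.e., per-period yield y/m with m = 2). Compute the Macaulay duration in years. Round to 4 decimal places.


Coupon per period c = face * coupon_rate / m = 3.200000
Periods per year m = 2; per-period yield y/m = 0.041000
Number of cashflows N = 14
Cashflows (t years, CF_t, discount factor 1/(1+y/m)^(m*t), PV):
  t = 0.5000: CF_t = 3.200000, DF = 0.960615, PV = 3.073967
  t = 1.0000: CF_t = 3.200000, DF = 0.922781, PV = 2.952899
  t = 1.5000: CF_t = 3.200000, DF = 0.886437, PV = 2.836598
  t = 2.0000: CF_t = 3.200000, DF = 0.851524, PV = 2.724878
  t = 2.5000: CF_t = 3.200000, DF = 0.817987, PV = 2.617558
  t = 3.0000: CF_t = 3.200000, DF = 0.785770, PV = 2.514465
  t = 3.5000: CF_t = 3.200000, DF = 0.754823, PV = 2.415432
  t = 4.0000: CF_t = 3.200000, DF = 0.725094, PV = 2.320300
  t = 4.5000: CF_t = 3.200000, DF = 0.696536, PV = 2.228915
  t = 5.0000: CF_t = 3.200000, DF = 0.669103, PV = 2.141128
  t = 5.5000: CF_t = 3.200000, DF = 0.642750, PV = 2.056799
  t = 6.0000: CF_t = 3.200000, DF = 0.617435, PV = 1.975792
  t = 6.5000: CF_t = 3.200000, DF = 0.593117, PV = 1.897975
  t = 7.0000: CF_t = 103.200000, DF = 0.569757, PV = 58.798938
Price P = sum_t PV_t = 90.555645
Macaulay numerator sum_t t * PV_t:
  t * PV_t at t = 0.5000: 1.536984
  t * PV_t at t = 1.0000: 2.952899
  t * PV_t at t = 1.5000: 4.254897
  t * PV_t at t = 2.0000: 5.449756
  t * PV_t at t = 2.5000: 6.543895
  t * PV_t at t = 3.0000: 7.543395
  t * PV_t at t = 3.5000: 8.454013
  t * PV_t at t = 4.0000: 9.281200
  t * PV_t at t = 4.5000: 10.030115
  t * PV_t at t = 5.0000: 10.705641
  t * PV_t at t = 5.5000: 11.312397
  t * PV_t at t = 6.0000: 11.854752
  t * PV_t at t = 6.5000: 12.336838
  t * PV_t at t = 7.0000: 411.592568
Macaulay duration D = (sum_t t * PV_t) / P = 513.849350 / 90.555645 = 5.674404

Answer: Macaulay duration = 5.6744 years


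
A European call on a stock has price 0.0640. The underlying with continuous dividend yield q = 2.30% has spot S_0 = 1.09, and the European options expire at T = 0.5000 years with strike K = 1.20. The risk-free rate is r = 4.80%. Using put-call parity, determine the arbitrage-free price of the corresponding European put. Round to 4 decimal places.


Put-call parity: C - P = S_0 * exp(-qT) - K * exp(-rT).
S_0 * exp(-qT) = 1.0900 * 0.98856587 = 1.07753680
K * exp(-rT) = 1.2000 * 0.97628571 = 1.17154285
P = C - S*exp(-qT) + K*exp(-rT)
P = 0.0640 - 1.07753680 + 1.17154285 = 0.1580

Answer: Put price = 0.1580


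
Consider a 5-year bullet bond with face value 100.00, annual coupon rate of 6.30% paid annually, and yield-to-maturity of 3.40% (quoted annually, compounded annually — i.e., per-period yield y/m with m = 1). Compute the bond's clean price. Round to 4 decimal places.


Coupon per period c = face * coupon_rate / m = 6.300000
Periods per year m = 1; per-period yield y/m = 0.034000
Number of cashflows N = 5
Cashflows (t years, CF_t, discount factor 1/(1+y/m)^(m*t), PV):
  t = 1.0000: CF_t = 6.300000, DF = 0.967118, PV = 6.092843
  t = 2.0000: CF_t = 6.300000, DF = 0.935317, PV = 5.892498
  t = 3.0000: CF_t = 6.300000, DF = 0.904562, PV = 5.698741
  t = 4.0000: CF_t = 6.300000, DF = 0.874818, PV = 5.511355
  t = 5.0000: CF_t = 106.300000, DF = 0.846052, PV = 89.935379
Price P = sum_t PV_t = 113.130817

Answer: Price = 113.1308


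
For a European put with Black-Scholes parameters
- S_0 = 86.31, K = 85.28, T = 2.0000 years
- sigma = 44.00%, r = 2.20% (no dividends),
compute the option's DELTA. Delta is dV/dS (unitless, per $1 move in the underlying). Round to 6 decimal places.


d1 = 0.4011312404; d2 = -0.2211227270
phi(d1) = 0.3681033016; exp(-qT) = 1.0000000000; exp(-rT) = 0.9569539575
N(-d1) = 0.3441617507
Delta = -exp(-qT) * N(-d1) = -1.0000000000 * 0.3441617507 = -0.344162

Answer: Delta = -0.344162


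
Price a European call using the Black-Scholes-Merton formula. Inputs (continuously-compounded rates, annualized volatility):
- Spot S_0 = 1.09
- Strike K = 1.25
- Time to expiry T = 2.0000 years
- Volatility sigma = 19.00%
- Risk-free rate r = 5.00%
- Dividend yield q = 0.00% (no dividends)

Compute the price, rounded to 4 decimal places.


d1 = (ln(S/K) + (r - q + 0.5*sigma^2) * T) / (sigma * sqrt(T)) = -0.00322238
d2 = d1 - sigma * sqrt(T) = -0.27192296
exp(-rT) = 0.90483742; exp(-qT) = 1.00000000
C = S_0 * exp(-qT) * N(d1) - K * exp(-rT) * N(d2)
N(d1) = 0.49871446; N(d2) = 0.39284063
C = 1.0900 * 1.00000000 * 0.49871446 - 1.2500 * 0.90483742 * 0.39284063 = 0.0993

Answer: Price = 0.0993
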